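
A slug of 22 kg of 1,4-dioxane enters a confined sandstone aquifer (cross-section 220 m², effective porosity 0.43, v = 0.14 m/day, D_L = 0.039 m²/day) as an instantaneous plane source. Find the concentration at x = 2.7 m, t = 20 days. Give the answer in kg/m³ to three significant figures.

For an instantaneous plane source, C(x,t) = M/(n_e·A·√(4πDt)) · exp(−(x−vt)²/(4Dt)), with n_e·A the pore (flow) area.
Plume center vt = 0.14 × 20 = 2.8 m, so the well at 2.7 m is 0.1 m upgradient of the peak.
√(4πDt) = 3.131 m, giving peak height M/(n_e·A·√(4πDt)) = 22/(0.43 × 220 × 3.131) = 0.07428 kg/m³.
(x−vt)²/(4Dt) = (-0.1)²/(4 × 0.039 × 20) = 0.003205; exp(−0.003205) = 0.9968.
C = 0.07428 × 0.9968 = 0.0740 kg/m³.

0.0740 kg/m³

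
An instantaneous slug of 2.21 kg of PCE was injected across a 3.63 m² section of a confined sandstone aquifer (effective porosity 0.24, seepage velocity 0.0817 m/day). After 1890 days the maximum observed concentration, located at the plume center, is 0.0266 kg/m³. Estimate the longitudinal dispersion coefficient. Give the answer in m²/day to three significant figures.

0.383 m²/day

At the plume center C_max = M/(n_e·A·√(4πDt)), so D = M²/(4πt·(n_e·A·C_max)²).
n_e·A·C_max = 0.24 × 3.63 × 0.0266 = 0.02317 kg/m.
D = 2.21²/(4π × 1890 × 0.02317²) = 0.383 m²/day.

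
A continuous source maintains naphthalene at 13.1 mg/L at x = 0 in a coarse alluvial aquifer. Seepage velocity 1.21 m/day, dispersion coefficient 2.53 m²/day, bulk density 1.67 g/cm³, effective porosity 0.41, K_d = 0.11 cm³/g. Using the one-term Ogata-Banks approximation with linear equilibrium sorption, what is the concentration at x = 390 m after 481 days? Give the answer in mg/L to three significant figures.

8.05 mg/L

Retardation factor R = 1 + ρ_b·K_d/n = 1 + 1.67 × 0.11/0.41 = 1.448.
Sorption retards both mechanisms: v_R = v/R = 0.8356 m/day, D_R = D/R = 1.747 m²/day.
v_R·t = 0.8356 × 481 = 401.9236 m; 2√(D_R t) = 57.98 m; argument = (390 − 401.9236)/57.98 = -0.2057.
C = C₀ × ½·erfc(-0.2057) = 13.1 × 0.6144 = 8.05 mg/L.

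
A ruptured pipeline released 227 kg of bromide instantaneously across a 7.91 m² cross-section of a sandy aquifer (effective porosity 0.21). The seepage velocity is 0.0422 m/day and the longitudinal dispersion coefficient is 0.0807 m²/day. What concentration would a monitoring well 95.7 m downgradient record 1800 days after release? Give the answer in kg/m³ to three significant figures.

1.64 kg/m³

For an instantaneous plane source, C(x,t) = M/(n_e·A·√(4πDt)) · exp(−(x−vt)²/(4Dt)), with n_e·A the pore (flow) area.
Plume center vt = 0.0422 × 1800 = 75.96 m, so the well at 95.7 m is 19.74 m downgradient of the peak.
√(4πDt) = 42.72 m, giving peak height M/(n_e·A·√(4πDt)) = 227/(0.21 × 7.91 × 42.72) = 3.199 kg/m³.
(x−vt)²/(4Dt) = (19.74)²/(4 × 0.0807 × 1800) = 0.6706; exp(−0.6706) = 0.5114.
C = 3.199 × 0.5114 = 1.64 kg/m³.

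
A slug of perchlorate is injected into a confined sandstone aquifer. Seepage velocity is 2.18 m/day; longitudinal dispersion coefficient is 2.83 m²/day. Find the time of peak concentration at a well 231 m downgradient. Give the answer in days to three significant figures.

105 days

For the 1D instantaneous-source solution, setting ∂C/∂t = 0 at fixed x gives v²t² + 2Dt − x² = 0, so t = (√(D² + v²x²) − D)/v².
√(D² + v²x²) = √(2.83² + 2.18² × 231²) = 503.6; v² = 4.7524.
t = (503.6 − 2.83)/4.7524 = 105 days (vs. the pure-advection estimate x/v = 106 d).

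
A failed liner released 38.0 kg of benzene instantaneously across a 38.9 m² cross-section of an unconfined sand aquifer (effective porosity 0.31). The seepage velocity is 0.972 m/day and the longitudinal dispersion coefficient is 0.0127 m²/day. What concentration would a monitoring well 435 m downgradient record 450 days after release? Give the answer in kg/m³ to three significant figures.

0.289 kg/m³

For an instantaneous plane source, C(x,t) = M/(n_e·A·√(4πDt)) · exp(−(x−vt)²/(4Dt)), with n_e·A the pore (flow) area.
Plume center vt = 0.972 × 450 = 437.4 m, so the well at 435 m is 2.4 m upgradient of the peak.
√(4πDt) = 8.474 m, giving peak height M/(n_e·A·√(4πDt)) = 38.0/(0.31 × 38.9 × 8.474) = 0.3719 kg/m³.
(x−vt)²/(4Dt) = (-2.4)²/(4 × 0.0127 × 450) = 0.2520; exp(−0.2520) = 0.7772.
C = 0.3719 × 0.7772 = 0.289 kg/m³.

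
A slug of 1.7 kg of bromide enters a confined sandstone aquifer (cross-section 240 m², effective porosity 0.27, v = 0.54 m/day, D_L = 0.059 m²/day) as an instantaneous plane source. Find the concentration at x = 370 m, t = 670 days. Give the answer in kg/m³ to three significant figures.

For an instantaneous plane source, C(x,t) = M/(n_e·A·√(4πDt)) · exp(−(x−vt)²/(4Dt)), with n_e·A the pore (flow) area.
Plume center vt = 0.54 × 670 = 361.8 m, so the well at 370 m is 8.2 m downgradient of the peak.
√(4πDt) = 22.29 m, giving peak height M/(n_e·A·√(4πDt)) = 1.7/(0.27 × 240 × 22.29) = 0.001177 kg/m³.
(x−vt)²/(4Dt) = (8.2)²/(4 × 0.059 × 670) = 0.4252; exp(−0.4252) = 0.6536.
C = 0.001177 × 0.6536 = 0.000769 kg/m³.

0.000769 kg/m³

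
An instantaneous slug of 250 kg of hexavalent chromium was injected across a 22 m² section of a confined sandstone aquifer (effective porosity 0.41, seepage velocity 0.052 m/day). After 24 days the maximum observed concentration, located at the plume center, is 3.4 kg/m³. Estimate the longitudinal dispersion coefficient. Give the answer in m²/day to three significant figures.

0.220 m²/day

At the plume center C_max = M/(n_e·A·√(4πDt)), so D = M²/(4πt·(n_e·A·C_max)²).
n_e·A·C_max = 0.41 × 22 × 3.4 = 30.67 kg/m.
D = 250²/(4π × 24 × 30.67²) = 0.220 m²/day.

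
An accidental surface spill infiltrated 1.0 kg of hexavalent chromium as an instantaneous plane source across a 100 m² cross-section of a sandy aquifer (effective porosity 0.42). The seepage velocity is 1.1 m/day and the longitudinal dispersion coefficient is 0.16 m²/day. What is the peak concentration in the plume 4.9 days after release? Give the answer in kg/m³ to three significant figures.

0.00759 kg/m³

The peak of an instantaneous 1D plume sits at x = vt; there the Gaussian factor is 1 and C_max = M/(n_e·A·√(4πDt)), where n_e·A is the pore area the mass is dissolved in.
√(4πDt) = √(4π × 0.16 × 4.9) = 3.139 m, so C_max = 1.0/(0.42 × 100 × 3.139) = 0.00759 kg/m³.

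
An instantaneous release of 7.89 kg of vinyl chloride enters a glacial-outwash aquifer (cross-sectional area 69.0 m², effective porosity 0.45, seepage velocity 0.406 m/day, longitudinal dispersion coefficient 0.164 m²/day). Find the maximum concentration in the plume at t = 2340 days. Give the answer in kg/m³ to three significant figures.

0.00366 kg/m³

The peak of an instantaneous 1D plume sits at x = vt; there the Gaussian factor is 1 and C_max = M/(n_e·A·√(4πDt)), where n_e·A is the pore area the mass is dissolved in.
√(4πDt) = √(4π × 0.164 × 2340) = 69.44 m, so C_max = 7.89/(0.45 × 69.0 × 69.44) = 0.00366 kg/m³.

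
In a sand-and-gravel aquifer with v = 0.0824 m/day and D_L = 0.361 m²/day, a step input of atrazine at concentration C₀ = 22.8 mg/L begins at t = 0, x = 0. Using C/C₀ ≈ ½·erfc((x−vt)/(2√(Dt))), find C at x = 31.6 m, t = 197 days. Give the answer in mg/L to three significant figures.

For a continuous step input, C/C₀ ≈ ½·erfc((x−vt)/(2√(Dt))).
vt = 0.0824 × 197 = 16.2328 m and 2√(Dt) = 2√(0.361 × 197) = 16.87 m.
Argument (x−vt)/(2√(Dt)) = (31.6 − 16.2328)/16.87 = 0.9109; ½·erfc(0.9109) = 0.09884.
C = 22.8 × 0.09884 = 2.25 mg/L.

2.25 mg/L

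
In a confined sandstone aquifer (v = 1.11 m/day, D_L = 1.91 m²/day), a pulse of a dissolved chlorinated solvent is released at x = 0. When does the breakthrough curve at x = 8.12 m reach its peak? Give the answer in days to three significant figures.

5.93 days

For the 1D instantaneous-source solution, setting ∂C/∂t = 0 at fixed x gives v²t² + 2Dt − x² = 0, so t = (√(D² + v²x²) − D)/v².
√(D² + v²x²) = √(1.91² + 1.11² × 8.12²) = 9.213; v² = 1.2321.
t = (9.213 − 1.91)/1.2321 = 5.93 days (vs. the pure-advection estimate x/v = 7.32 d).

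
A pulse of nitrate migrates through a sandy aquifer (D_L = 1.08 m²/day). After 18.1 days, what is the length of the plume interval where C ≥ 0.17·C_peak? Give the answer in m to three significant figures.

23.5 m

The plume is Gaussian with σ = √(2Dt) = √(2 × 1.08 × 18.1) = 6.253 m.
C/C_peak = exp(−Δx²/(2σ²)) = 0.17 ⇒ Δx = σ·√(−2 ln 0.17) = 6.253 × 1.883 = 11.77 m.
Width = 2Δx = 23.5 m.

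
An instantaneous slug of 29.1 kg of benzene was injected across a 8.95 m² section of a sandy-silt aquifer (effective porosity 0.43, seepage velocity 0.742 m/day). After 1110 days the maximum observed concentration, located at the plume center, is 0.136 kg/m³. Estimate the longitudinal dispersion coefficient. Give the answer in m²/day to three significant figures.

At the plume center C_max = M/(n_e·A·√(4πDt)), so D = M²/(4πt·(n_e·A·C_max)²).
n_e·A·C_max = 0.43 × 8.95 × 0.136 = 0.5234 kg/m.
D = 29.1²/(4π × 1110 × 0.5234²) = 0.222 m²/day.

0.222 m²/day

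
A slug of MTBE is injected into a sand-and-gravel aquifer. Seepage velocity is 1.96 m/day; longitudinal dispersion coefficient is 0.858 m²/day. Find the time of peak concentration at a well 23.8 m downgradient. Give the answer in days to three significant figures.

11.9 days

For the 1D instantaneous-source solution, setting ∂C/∂t = 0 at fixed x gives v²t² + 2Dt − x² = 0, so t = (√(D² + v²x²) − D)/v².
√(D² + v²x²) = √(0.858² + 1.96² × 23.8²) = 46.66; v² = 3.8416.
t = (46.66 − 0.858)/3.8416 = 11.9 days (vs. the pure-advection estimate x/v = 12.1 d).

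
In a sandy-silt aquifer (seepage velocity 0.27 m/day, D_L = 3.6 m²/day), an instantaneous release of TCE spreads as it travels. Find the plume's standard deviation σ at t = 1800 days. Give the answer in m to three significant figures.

114 m

Dispersive spreading gives a Gaussian with σ² = 2Dt; advection only shifts the center.
σ = √(2 × 3.6 × 1800) = 114 m.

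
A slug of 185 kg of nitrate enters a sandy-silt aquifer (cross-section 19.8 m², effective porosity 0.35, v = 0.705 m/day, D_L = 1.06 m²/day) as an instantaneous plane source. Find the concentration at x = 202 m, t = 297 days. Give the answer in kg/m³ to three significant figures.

For an instantaneous plane source, C(x,t) = M/(n_e·A·√(4πDt)) · exp(−(x−vt)²/(4Dt)), with n_e·A the pore (flow) area.
Plume center vt = 0.705 × 297 = 209.385 m, so the well at 202 m is 7.385 m upgradient of the peak.
√(4πDt) = 62.90 m, giving peak height M/(n_e·A·√(4πDt)) = 185/(0.35 × 19.8 × 62.90) = 0.4244 kg/m³.
(x−vt)²/(4Dt) = (-7.385)²/(4 × 1.06 × 297) = 0.04331; exp(−0.04331) = 0.9576.
C = 0.4244 × 0.9576 = 0.406 kg/m³.

0.406 kg/m³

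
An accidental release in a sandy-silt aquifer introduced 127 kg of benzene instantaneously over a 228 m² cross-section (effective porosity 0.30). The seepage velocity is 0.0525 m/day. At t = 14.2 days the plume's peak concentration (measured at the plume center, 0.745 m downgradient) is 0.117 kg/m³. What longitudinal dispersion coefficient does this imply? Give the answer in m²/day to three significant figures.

At the plume center C_max = M/(n_e·A·√(4πDt)), so D = M²/(4πt·(n_e·A·C_max)²).
n_e·A·C_max = 0.30 × 228 × 0.117 = 8.003 kg/m.
D = 127²/(4π × 14.2 × 8.003²) = 1.41 m²/day.

1.41 m²/day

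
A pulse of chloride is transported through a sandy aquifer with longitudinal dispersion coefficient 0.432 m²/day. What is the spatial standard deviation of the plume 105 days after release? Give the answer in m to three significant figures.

Dispersive spreading gives a Gaussian with σ² = 2Dt; advection only shifts the center.
σ = √(2 × 0.432 × 105) = 9.52 m.

9.52 m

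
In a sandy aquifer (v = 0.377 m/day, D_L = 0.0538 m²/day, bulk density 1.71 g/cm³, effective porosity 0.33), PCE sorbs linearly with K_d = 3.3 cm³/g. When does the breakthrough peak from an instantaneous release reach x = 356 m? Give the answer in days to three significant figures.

17100 days

Retardation factor R = 1 + ρ_b·K_d/n = 1 + 1.71 × 3.3/0.33 = 18.10.
Sorption retards both mechanisms: v_R = v/R = 0.02083 m/day, D_R = D/R = 0.002972 m²/day.
Peak time from v_R²t² + 2D_R t − x² = 0: t = (√(D_R² + v_R²x²) − D_R)/v_R².
√(D_R² + v_R²x²) = √(0.002972² + 0.02083² × 356²) = 7.415; v_R² = 0.0004339.
t = (7.415 − 0.002972)/0.0004339 = 17100 days.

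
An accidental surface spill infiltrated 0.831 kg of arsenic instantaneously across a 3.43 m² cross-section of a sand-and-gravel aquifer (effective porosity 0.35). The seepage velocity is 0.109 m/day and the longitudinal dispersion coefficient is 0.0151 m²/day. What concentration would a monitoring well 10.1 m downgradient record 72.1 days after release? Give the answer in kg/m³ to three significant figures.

0.0591 kg/m³

For an instantaneous plane source, C(x,t) = M/(n_e·A·√(4πDt)) · exp(−(x−vt)²/(4Dt)), with n_e·A the pore (flow) area.
Plume center vt = 0.109 × 72.1 = 7.8589 m, so the well at 10.1 m is 2.2411 m downgradient of the peak.
√(4πDt) = 3.699 m, giving peak height M/(n_e·A·√(4πDt)) = 0.831/(0.35 × 3.43 × 3.699) = 0.1871 kg/m³.
(x−vt)²/(4Dt) = (2.2411)²/(4 × 0.0151 × 72.1) = 1.153; exp(−1.153) = 0.3157.
C = 0.1871 × 0.3157 = 0.0591 kg/m³.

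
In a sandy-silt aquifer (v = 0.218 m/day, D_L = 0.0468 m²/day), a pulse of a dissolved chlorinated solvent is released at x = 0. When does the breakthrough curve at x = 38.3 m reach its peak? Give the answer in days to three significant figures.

For the 1D instantaneous-source solution, setting ∂C/∂t = 0 at fixed x gives v²t² + 2Dt − x² = 0, so t = (√(D² + v²x²) − D)/v².
√(D² + v²x²) = √(0.0468² + 0.218² × 38.3²) = 8.350; v² = 0.047524.
t = (8.350 − 0.0468)/0.047524 = 175 days (vs. the pure-advection estimate x/v = 176 d).

175 days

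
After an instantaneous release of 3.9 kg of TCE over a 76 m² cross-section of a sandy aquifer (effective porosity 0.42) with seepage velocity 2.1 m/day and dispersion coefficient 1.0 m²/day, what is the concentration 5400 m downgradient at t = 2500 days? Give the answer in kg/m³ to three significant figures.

7.27e-05 kg/m³

For an instantaneous plane source, C(x,t) = M/(n_e·A·√(4πDt)) · exp(−(x−vt)²/(4Dt)), with n_e·A the pore (flow) area.
Plume center vt = 2.1 × 2500 = 5250 m, so the well at 5400 m is 150 m downgradient of the peak.
√(4πDt) = 177.2 m, giving peak height M/(n_e·A·√(4πDt)) = 3.9/(0.42 × 76 × 177.2) = 0.0006895 kg/m³.
(x−vt)²/(4Dt) = (150)²/(4 × 1.0 × 2500) = 2.250; exp(−2.250) = 0.1054.
C = 0.0006895 × 0.1054 = 7.27e-05 kg/m³.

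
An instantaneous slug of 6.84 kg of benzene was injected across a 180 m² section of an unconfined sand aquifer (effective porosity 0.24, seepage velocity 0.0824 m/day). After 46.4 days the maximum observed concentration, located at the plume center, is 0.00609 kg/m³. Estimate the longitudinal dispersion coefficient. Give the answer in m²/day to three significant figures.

1.16 m²/day

At the plume center C_max = M/(n_e·A·√(4πDt)), so D = M²/(4πt·(n_e·A·C_max)²).
n_e·A·C_max = 0.24 × 180 × 0.00609 = 0.2631 kg/m.
D = 6.84²/(4π × 46.4 × 0.2631²) = 1.16 m²/day.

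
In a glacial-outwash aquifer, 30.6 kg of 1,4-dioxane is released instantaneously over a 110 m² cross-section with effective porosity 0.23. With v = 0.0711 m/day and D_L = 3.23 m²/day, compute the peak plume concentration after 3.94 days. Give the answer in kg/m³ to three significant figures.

0.0956 kg/m³

The peak of an instantaneous 1D plume sits at x = vt; there the Gaussian factor is 1 and C_max = M/(n_e·A·√(4πDt)), where n_e·A is the pore area the mass is dissolved in.
√(4πDt) = √(4π × 3.23 × 3.94) = 12.65 m, so C_max = 30.6/(0.23 × 110 × 12.65) = 0.0956 kg/m³.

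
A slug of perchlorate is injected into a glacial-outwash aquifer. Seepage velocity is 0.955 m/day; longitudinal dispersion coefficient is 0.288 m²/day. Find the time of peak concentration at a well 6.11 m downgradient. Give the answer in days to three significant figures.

6.09 days

For the 1D instantaneous-source solution, setting ∂C/∂t = 0 at fixed x gives v²t² + 2Dt − x² = 0, so t = (√(D² + v²x²) − D)/v².
√(D² + v²x²) = √(0.288² + 0.955² × 6.11²) = 5.842; v² = 0.912025.
t = (5.842 − 0.288)/0.912025 = 6.09 days (vs. the pure-advection estimate x/v = 6.40 d).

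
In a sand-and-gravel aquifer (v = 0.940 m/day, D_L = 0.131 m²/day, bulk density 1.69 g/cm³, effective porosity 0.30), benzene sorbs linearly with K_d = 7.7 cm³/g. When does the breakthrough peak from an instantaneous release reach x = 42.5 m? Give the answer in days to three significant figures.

2000 days

Retardation factor R = 1 + ρ_b·K_d/n = 1 + 1.69 × 7.7/0.30 = 44.38.
Sorption retards both mechanisms: v_R = v/R = 0.02118 m/day, D_R = D/R = 0.002952 m²/day.
Peak time from v_R²t² + 2D_R t − x² = 0: t = (√(D_R² + v_R²x²) − D_R)/v_R².
√(D_R² + v_R²x²) = √(0.002952² + 0.02118² × 42.5²) = 0.9002; v_R² = 0.0004486.
t = (0.9002 − 0.002952)/0.0004486 = 2000 days.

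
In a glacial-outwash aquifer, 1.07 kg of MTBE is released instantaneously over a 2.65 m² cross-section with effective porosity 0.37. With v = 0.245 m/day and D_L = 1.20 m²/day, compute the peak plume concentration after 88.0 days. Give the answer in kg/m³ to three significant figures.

0.0300 kg/m³

The peak of an instantaneous 1D plume sits at x = vt; there the Gaussian factor is 1 and C_max = M/(n_e·A·√(4πDt)), where n_e·A is the pore area the mass is dissolved in.
√(4πDt) = √(4π × 1.20 × 88.0) = 36.43 m, so C_max = 1.07/(0.37 × 2.65 × 36.43) = 0.0300 kg/m³.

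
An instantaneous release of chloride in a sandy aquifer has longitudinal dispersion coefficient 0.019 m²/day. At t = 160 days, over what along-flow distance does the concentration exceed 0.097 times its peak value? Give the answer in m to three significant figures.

10.7 m

The plume is Gaussian with σ = √(2Dt) = √(2 × 0.019 × 160) = 2.466 m.
C/C_peak = exp(−Δx²/(2σ²)) = 0.097 ⇒ Δx = σ·√(−2 ln 0.097) = 2.466 × 2.160 = 5.327 m.
Width = 2Δx = 10.7 m.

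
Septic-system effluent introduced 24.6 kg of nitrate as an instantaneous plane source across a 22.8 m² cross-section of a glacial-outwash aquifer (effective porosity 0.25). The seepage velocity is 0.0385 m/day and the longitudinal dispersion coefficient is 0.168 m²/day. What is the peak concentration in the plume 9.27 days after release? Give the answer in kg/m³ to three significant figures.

0.976 kg/m³

The peak of an instantaneous 1D plume sits at x = vt; there the Gaussian factor is 1 and C_max = M/(n_e·A·√(4πDt)), where n_e·A is the pore area the mass is dissolved in.
√(4πDt) = √(4π × 0.168 × 9.27) = 4.424 m, so C_max = 24.6/(0.25 × 22.8 × 4.424) = 0.976 kg/m³.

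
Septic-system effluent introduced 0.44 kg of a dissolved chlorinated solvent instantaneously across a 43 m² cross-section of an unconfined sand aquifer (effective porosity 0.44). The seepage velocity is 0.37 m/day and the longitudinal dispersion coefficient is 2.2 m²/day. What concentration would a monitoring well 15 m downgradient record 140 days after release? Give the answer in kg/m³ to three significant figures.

For an instantaneous plane source, C(x,t) = M/(n_e·A·√(4πDt)) · exp(−(x−vt)²/(4Dt)), with n_e·A the pore (flow) area.
Plume center vt = 0.37 × 140 = 51.8 m, so the well at 15 m is 36.8 m upgradient of the peak.
√(4πDt) = 62.21 m, giving peak height M/(n_e·A·√(4πDt)) = 0.44/(0.44 × 43 × 62.21) = 0.0003738 kg/m³.
(x−vt)²/(4Dt) = (-36.8)²/(4 × 2.2 × 140) = 1.099; exp(−1.099) = 0.3332.
C = 0.0003738 × 0.3332 = 0.000125 kg/m³.

0.000125 kg/m³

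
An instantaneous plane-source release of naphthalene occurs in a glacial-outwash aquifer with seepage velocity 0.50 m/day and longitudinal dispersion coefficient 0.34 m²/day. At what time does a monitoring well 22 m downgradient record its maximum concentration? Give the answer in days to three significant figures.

42.7 days

For the 1D instantaneous-source solution, setting ∂C/∂t = 0 at fixed x gives v²t² + 2Dt − x² = 0, so t = (√(D² + v²x²) − D)/v².
√(D² + v²x²) = √(0.34² + 0.50² × 22²) = 11.01; v² = 0.25.
t = (11.01 − 0.34)/0.25 = 42.7 days (vs. the pure-advection estimate x/v = 44.0 d).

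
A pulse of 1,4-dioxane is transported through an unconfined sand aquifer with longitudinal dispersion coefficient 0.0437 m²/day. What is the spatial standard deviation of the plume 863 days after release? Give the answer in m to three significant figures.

Dispersive spreading gives a Gaussian with σ² = 2Dt; advection only shifts the center.
σ = √(2 × 0.0437 × 863) = 8.68 m.

8.68 m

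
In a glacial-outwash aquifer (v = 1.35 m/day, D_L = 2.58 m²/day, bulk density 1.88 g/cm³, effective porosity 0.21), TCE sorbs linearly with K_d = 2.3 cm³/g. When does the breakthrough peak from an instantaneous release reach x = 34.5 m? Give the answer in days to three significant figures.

522 days

Retardation factor R = 1 + ρ_b·K_d/n = 1 + 1.88 × 2.3/0.21 = 21.59.
Sorption retards both mechanisms: v_R = v/R = 0.06253 m/day, D_R = D/R = 0.1195 m²/day.
Peak time from v_R²t² + 2D_R t − x² = 0: t = (√(D_R² + v_R²x²) − D_R)/v_R².
√(D_R² + v_R²x²) = √(0.1195² + 0.06253² × 34.5²) = 2.161; v_R² = 0.003910.
t = (2.161 − 0.1195)/0.003910 = 522 days.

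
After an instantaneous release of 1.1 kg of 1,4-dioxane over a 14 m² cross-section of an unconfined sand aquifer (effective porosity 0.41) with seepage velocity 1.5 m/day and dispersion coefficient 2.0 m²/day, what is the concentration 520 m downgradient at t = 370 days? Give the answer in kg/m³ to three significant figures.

0.00131 kg/m³

For an instantaneous plane source, C(x,t) = M/(n_e·A·√(4πDt)) · exp(−(x−vt)²/(4Dt)), with n_e·A the pore (flow) area.
Plume center vt = 1.5 × 370 = 555 m, so the well at 520 m is 35 m upgradient of the peak.
√(4πDt) = 96.43 m, giving peak height M/(n_e·A·√(4πDt)) = 1.1/(0.41 × 14 × 96.43) = 0.001987 kg/m³.
(x−vt)²/(4Dt) = (-35)²/(4 × 2.0 × 370) = 0.4139; exp(−0.4139) = 0.6611.
C = 0.001987 × 0.6611 = 0.00131 kg/m³.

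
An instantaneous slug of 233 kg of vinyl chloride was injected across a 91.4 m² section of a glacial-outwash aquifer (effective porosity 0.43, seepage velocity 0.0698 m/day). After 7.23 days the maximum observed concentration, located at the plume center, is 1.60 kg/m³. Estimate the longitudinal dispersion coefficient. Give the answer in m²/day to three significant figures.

At the plume center C_max = M/(n_e·A·√(4πDt)), so D = M²/(4πt·(n_e·A·C_max)²).
n_e·A·C_max = 0.43 × 91.4 × 1.60 = 62.88 kg/m.
D = 233²/(4π × 7.23 × 62.88²) = 0.151 m²/day.

0.151 m²/day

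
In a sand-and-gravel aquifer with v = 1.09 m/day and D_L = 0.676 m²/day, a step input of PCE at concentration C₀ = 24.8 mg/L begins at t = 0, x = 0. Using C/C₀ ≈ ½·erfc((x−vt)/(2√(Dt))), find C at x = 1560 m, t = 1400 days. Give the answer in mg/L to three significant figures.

For a continuous step input, C/C₀ ≈ ½·erfc((x−vt)/(2√(Dt))).
vt = 1.09 × 1400 = 1526 m and 2√(Dt) = 2√(0.676 × 1400) = 61.53 m.
Argument (x−vt)/(2√(Dt)) = (1560 − 1526)/61.53 = 0.5526; ½·erfc(0.5526) = 0.2173.
C = 24.8 × 0.2173 = 5.39 mg/L.

5.39 mg/L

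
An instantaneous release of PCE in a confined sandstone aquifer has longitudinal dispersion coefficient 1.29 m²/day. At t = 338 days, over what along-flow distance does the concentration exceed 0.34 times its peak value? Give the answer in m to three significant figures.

The plume is Gaussian with σ = √(2Dt) = √(2 × 1.29 × 338) = 29.53 m.
C/C_peak = exp(−Δx²/(2σ²)) = 0.34 ⇒ Δx = σ·√(−2 ln 0.34) = 29.53 × 1.469 = 43.38 m.
Width = 2Δx = 86.8 m.

86.8 m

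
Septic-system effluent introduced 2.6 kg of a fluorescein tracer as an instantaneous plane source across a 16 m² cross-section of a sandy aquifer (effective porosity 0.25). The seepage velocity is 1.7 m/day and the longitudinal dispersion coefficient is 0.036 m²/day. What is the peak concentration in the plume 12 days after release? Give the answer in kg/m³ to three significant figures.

The peak of an instantaneous 1D plume sits at x = vt; there the Gaussian factor is 1 and C_max = M/(n_e·A·√(4πDt)), where n_e·A is the pore area the mass is dissolved in.
√(4πDt) = √(4π × 0.036 × 12) = 2.330 m, so C_max = 2.6/(0.25 × 16 × 2.330) = 0.279 kg/m³.

0.279 kg/m³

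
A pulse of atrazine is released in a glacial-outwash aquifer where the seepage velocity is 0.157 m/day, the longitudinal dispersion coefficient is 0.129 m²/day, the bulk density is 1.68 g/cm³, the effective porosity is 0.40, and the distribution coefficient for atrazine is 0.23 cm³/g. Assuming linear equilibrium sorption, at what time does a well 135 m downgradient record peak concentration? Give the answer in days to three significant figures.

1680 days

Retardation factor R = 1 + ρ_b·K_d/n = 1 + 1.68 × 0.23/0.40 = 1.966.
Sorption retards both mechanisms: v_R = v/R = 0.07986 m/day, D_R = D/R = 0.06562 m²/day.
Peak time from v_R²t² + 2D_R t − x² = 0: t = (√(D_R² + v_R²x²) − D_R)/v_R².
√(D_R² + v_R²x²) = √(0.06562² + 0.07986² × 135²) = 10.78; v_R² = 0.006378.
t = (10.78 − 0.06562)/0.006378 = 1680 days.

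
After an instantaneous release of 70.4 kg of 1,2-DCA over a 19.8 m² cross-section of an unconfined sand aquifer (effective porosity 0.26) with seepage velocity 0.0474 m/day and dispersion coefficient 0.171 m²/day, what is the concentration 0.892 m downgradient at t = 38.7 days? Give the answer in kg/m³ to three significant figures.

1.45 kg/m³

For an instantaneous plane source, C(x,t) = M/(n_e·A·√(4πDt)) · exp(−(x−vt)²/(4Dt)), with n_e·A the pore (flow) area.
Plume center vt = 0.0474 × 38.7 = 1.83438 m, so the well at 0.892 m is 0.94238 m upgradient of the peak.
√(4πDt) = 9.119 m, giving peak height M/(n_e·A·√(4πDt)) = 70.4/(0.26 × 19.8 × 9.119) = 1.500 kg/m³.
(x−vt)²/(4Dt) = (-0.94238)²/(4 × 0.171 × 38.7) = 0.03355; exp(−0.03355) = 0.9670.
C = 1.500 × 0.9670 = 1.45 kg/m³.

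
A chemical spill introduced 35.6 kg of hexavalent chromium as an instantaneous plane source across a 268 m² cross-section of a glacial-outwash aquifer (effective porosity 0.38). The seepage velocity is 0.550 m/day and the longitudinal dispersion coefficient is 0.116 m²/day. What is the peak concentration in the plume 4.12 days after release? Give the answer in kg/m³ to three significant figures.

The peak of an instantaneous 1D plume sits at x = vt; there the Gaussian factor is 1 and C_max = M/(n_e·A·√(4πDt)), where n_e·A is the pore area the mass is dissolved in.
√(4πDt) = √(4π × 0.116 × 4.12) = 2.451 m, so C_max = 35.6/(0.38 × 268 × 2.451) = 0.143 kg/m³.

0.143 kg/m³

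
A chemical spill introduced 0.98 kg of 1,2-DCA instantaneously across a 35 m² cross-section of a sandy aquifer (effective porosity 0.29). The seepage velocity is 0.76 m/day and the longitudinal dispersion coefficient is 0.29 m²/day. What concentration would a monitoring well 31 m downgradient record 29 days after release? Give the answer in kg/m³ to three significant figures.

For an instantaneous plane source, C(x,t) = M/(n_e·A·√(4πDt)) · exp(−(x−vt)²/(4Dt)), with n_e·A the pore (flow) area.
Plume center vt = 0.76 × 29 = 22.04 m, so the well at 31 m is 8.96 m downgradient of the peak.
√(4πDt) = 10.28 m, giving peak height M/(n_e·A·√(4πDt)) = 0.98/(0.29 × 35 × 10.28) = 0.009392 kg/m³.
(x−vt)²/(4Dt) = (8.96)²/(4 × 0.29 × 29) = 2.386; exp(−2.386) = 0.09200.
C = 0.009392 × 0.09200 = 0.000864 kg/m³.

0.000864 kg/m³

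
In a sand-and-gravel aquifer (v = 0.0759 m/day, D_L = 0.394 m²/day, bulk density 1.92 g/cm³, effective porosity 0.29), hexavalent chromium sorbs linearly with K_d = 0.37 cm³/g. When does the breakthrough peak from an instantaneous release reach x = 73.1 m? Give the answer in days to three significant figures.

Retardation factor R = 1 + ρ_b·K_d/n = 1 + 1.92 × 0.37/0.29 = 3.450.
Sorption retards both mechanisms: v_R = v/R = 0.02200 m/day, D_R = D/R = 0.1142 m²/day.
Peak time from v_R²t² + 2D_R t − x² = 0: t = (√(D_R² + v_R²x²) − D_R)/v_R².
√(D_R² + v_R²x²) = √(0.1142² + 0.02200² × 73.1²) = 1.612; v_R² = 0.0004840.
t = (1.612 − 0.1142)/0.0004840 = 3090 days.

3090 days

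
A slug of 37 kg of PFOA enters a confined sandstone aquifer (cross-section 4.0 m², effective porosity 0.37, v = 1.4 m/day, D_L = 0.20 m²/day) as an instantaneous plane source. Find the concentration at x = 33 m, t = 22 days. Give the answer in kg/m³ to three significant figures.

For an instantaneous plane source, C(x,t) = M/(n_e·A·√(4πDt)) · exp(−(x−vt)²/(4Dt)), with n_e·A the pore (flow) area.
Plume center vt = 1.4 × 22 = 30.8 m, so the well at 33 m is 2.2 m downgradient of the peak.
√(4πDt) = 7.436 m, giving peak height M/(n_e·A·√(4πDt)) = 37/(0.37 × 4.0 × 7.436) = 3.362 kg/m³.
(x−vt)²/(4Dt) = (2.2)²/(4 × 0.20 × 22) = 0.2750; exp(−0.2750) = 0.7596.
C = 3.362 × 0.7596 = 2.55 kg/m³.

2.55 kg/m³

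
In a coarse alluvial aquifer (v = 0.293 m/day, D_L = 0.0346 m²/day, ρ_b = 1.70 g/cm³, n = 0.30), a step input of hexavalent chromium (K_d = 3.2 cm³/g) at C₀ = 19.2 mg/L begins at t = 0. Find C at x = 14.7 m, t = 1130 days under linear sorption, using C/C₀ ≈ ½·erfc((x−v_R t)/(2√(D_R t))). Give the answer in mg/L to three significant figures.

Retardation factor R = 1 + ρ_b·K_d/n = 1 + 1.70 × 3.2/0.30 = 19.13.
Sorption retards both mechanisms: v_R = v/R = 0.01532 m/day, D_R = D/R = 0.001809 m²/day.
v_R·t = 0.01532 × 1130 = 17.3116 m; 2√(D_R t) = 2.859 m; argument = (14.7 − 17.3116)/2.859 = -0.9135.
C = C₀ × ½·erfc(-0.9135) = 19.2 × 0.9018 = 17.3 mg/L.

17.3 mg/L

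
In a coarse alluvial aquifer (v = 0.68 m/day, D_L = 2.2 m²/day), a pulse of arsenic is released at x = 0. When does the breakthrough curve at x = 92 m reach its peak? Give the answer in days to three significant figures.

For the 1D instantaneous-source solution, setting ∂C/∂t = 0 at fixed x gives v²t² + 2Dt − x² = 0, so t = (√(D² + v²x²) − D)/v².
√(D² + v²x²) = √(2.2² + 0.68² × 92²) = 62.60; v² = 0.4624.
t = (62.60 − 2.2)/0.4624 = 131 days (vs. the pure-advection estimate x/v = 135 d).

131 days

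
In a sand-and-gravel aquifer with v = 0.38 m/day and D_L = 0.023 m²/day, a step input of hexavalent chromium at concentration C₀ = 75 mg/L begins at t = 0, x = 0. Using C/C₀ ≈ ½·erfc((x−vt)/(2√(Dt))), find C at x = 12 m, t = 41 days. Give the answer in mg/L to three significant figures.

For a continuous step input, C/C₀ ≈ ½·erfc((x−vt)/(2√(Dt))).
vt = 0.38 × 41 = 15.58 m and 2√(Dt) = 2√(0.023 × 41) = 1.942 m.
Argument (x−vt)/(2√(Dt)) = (12 − 15.58)/1.942 = -1.843; ½·erfc(-1.843) = 0.9954.
C = 75 × 0.9954 = 74.7 mg/L.

74.7 mg/L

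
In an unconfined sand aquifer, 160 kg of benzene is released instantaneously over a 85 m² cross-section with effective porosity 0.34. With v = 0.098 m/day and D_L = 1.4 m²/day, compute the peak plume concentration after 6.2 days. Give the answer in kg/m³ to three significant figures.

0.530 kg/m³

The peak of an instantaneous 1D plume sits at x = vt; there the Gaussian factor is 1 and C_max = M/(n_e·A·√(4πDt)), where n_e·A is the pore area the mass is dissolved in.
√(4πDt) = √(4π × 1.4 × 6.2) = 10.44 m, so C_max = 160/(0.34 × 85 × 10.44) = 0.530 kg/m³.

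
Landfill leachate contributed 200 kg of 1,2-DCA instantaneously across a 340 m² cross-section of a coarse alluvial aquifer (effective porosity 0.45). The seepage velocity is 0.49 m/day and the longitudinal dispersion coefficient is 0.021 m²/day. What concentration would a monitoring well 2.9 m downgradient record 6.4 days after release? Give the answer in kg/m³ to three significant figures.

0.907 kg/m³

For an instantaneous plane source, C(x,t) = M/(n_e·A·√(4πDt)) · exp(−(x−vt)²/(4Dt)), with n_e·A the pore (flow) area.
Plume center vt = 0.49 × 6.4 = 3.136 m, so the well at 2.9 m is 0.236 m upgradient of the peak.
√(4πDt) = 1.300 m, giving peak height M/(n_e·A·√(4πDt)) = 200/(0.45 × 340 × 1.300) = 1.006 kg/m³.
(x−vt)²/(4Dt) = (-0.236)²/(4 × 0.021 × 6.4) = 0.1036; exp(−0.1036) = 0.9016.
C = 1.006 × 0.9016 = 0.907 kg/m³.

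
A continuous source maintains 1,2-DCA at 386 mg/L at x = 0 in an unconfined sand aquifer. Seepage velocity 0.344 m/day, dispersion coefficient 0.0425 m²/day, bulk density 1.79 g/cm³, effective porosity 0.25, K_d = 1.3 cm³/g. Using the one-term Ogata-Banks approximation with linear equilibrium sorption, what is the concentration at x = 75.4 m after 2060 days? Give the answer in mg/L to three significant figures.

20.5 mg/L

Retardation factor R = 1 + ρ_b·K_d/n = 1 + 1.79 × 1.3/0.25 = 10.31.
Sorption retards both mechanisms: v_R = v/R = 0.03337 m/day, D_R = D/R = 0.004122 m²/day.
v_R·t = 0.03337 × 2060 = 68.7422 m; 2√(D_R t) = 5.828 m; argument = (75.4 − 68.7422)/5.828 = 1.142.
C = C₀ × ½·erfc(1.142) = 386 × 0.05315 = 20.5 mg/L.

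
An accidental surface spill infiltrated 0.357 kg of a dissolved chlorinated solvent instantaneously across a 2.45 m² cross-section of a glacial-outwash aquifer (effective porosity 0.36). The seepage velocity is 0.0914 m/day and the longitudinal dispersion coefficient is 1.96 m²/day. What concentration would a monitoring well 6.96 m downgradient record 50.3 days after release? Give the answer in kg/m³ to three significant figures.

For an instantaneous plane source, C(x,t) = M/(n_e·A·√(4πDt)) · exp(−(x−vt)²/(4Dt)), with n_e·A the pore (flow) area.
Plume center vt = 0.0914 × 50.3 = 4.59742 m, so the well at 6.96 m is 2.36258 m downgradient of the peak.
√(4πDt) = 35.20 m, giving peak height M/(n_e·A·√(4πDt)) = 0.357/(0.36 × 2.45 × 35.20) = 0.01150 kg/m³.
(x−vt)²/(4Dt) = (2.36258)²/(4 × 1.96 × 50.3) = 0.01415; exp(−0.01415) = 0.9859.
C = 0.01150 × 0.9859 = 0.0113 kg/m³.

0.0113 kg/m³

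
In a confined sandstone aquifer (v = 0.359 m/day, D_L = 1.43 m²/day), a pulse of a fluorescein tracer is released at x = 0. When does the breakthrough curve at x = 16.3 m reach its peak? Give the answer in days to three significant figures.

35.6 days

For the 1D instantaneous-source solution, setting ∂C/∂t = 0 at fixed x gives v²t² + 2Dt − x² = 0, so t = (√(D² + v²x²) − D)/v².
√(D² + v²x²) = √(1.43² + 0.359² × 16.3²) = 6.024; v² = 0.128881.
t = (6.024 − 1.43)/0.128881 = 35.6 days (vs. the pure-advection estimate x/v = 45.4 d).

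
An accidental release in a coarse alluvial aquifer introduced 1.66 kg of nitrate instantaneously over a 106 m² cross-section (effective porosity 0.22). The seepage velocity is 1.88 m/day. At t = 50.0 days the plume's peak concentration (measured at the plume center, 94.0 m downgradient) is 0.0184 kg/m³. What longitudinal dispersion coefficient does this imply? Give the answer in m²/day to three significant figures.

0.0238 m²/day

At the plume center C_max = M/(n_e·A·√(4πDt)), so D = M²/(4πt·(n_e·A·C_max)²).
n_e·A·C_max = 0.22 × 106 × 0.0184 = 0.4291 kg/m.
D = 1.66²/(4π × 50.0 × 0.4291²) = 0.0238 m²/day.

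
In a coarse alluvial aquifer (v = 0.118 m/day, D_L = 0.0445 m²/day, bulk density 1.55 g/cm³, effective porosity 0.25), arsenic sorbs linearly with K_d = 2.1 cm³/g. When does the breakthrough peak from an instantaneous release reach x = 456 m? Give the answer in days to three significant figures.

Retardation factor R = 1 + ρ_b·K_d/n = 1 + 1.55 × 2.1/0.25 = 14.02.
Sorption retards both mechanisms: v_R = v/R = 0.008417 m/day, D_R = D/R = 0.003174 m²/day.
Peak time from v_R²t² + 2D_R t − x² = 0: t = (√(D_R² + v_R²x²) − D_R)/v_R².
√(D_R² + v_R²x²) = √(0.003174² + 0.008417² × 456²) = 3.838; v_R² = 7.085e-05.
t = (3.838 − 0.003174)/7.085e-05 = 54100 days.

54100 days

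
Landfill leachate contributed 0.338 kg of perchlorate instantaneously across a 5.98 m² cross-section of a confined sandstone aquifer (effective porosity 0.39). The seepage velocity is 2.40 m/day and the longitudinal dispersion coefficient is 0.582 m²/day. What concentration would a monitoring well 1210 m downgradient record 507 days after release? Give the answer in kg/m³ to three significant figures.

For an instantaneous plane source, C(x,t) = M/(n_e·A·√(4πDt)) · exp(−(x−vt)²/(4Dt)), with n_e·A the pore (flow) area.
Plume center vt = 2.40 × 507 = 1216.8 m, so the well at 1210 m is 6.8 m upgradient of the peak.
√(4πDt) = 60.89 m, giving peak height M/(n_e·A·√(4πDt)) = 0.338/(0.39 × 5.98 × 60.89) = 0.002380 kg/m³.
(x−vt)²/(4Dt) = (-6.8)²/(4 × 0.582 × 507) = 0.03918; exp(−0.03918) = 0.9616.
C = 0.002380 × 0.9616 = 0.00229 kg/m³.

0.00229 kg/m³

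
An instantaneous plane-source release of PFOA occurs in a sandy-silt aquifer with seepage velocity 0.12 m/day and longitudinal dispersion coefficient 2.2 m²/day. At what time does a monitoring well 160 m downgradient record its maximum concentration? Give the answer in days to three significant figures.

1190 days

For the 1D instantaneous-source solution, setting ∂C/∂t = 0 at fixed x gives v²t² + 2Dt − x² = 0, so t = (√(D² + v²x²) − D)/v².
√(D² + v²x²) = √(2.2² + 0.12² × 160²) = 19.33; v² = 0.0144.
t = (19.33 − 2.2)/0.0144 = 1190 days (vs. the pure-advection estimate x/v = 1330 d).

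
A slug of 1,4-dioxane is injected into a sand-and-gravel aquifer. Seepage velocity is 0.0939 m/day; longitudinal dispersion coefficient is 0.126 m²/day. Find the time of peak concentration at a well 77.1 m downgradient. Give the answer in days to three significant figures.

807 days

For the 1D instantaneous-source solution, setting ∂C/∂t = 0 at fixed x gives v²t² + 2Dt − x² = 0, so t = (√(D² + v²x²) − D)/v².
√(D² + v²x²) = √(0.126² + 0.0939² × 77.1²) = 7.241; v² = 0.00881721.
t = (7.241 − 0.126)/0.00881721 = 807 days (vs. the pure-advection estimate x/v = 821 d).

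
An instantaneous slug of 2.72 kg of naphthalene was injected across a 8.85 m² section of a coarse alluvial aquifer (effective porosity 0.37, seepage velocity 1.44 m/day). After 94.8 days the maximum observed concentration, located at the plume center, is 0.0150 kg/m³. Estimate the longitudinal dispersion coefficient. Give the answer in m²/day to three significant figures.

2.57 m²/day

At the plume center C_max = M/(n_e·A·√(4πDt)), so D = M²/(4πt·(n_e·A·C_max)²).
n_e·A·C_max = 0.37 × 8.85 × 0.0150 = 0.04912 kg/m.
D = 2.72²/(4π × 94.8 × 0.04912²) = 2.57 m²/day.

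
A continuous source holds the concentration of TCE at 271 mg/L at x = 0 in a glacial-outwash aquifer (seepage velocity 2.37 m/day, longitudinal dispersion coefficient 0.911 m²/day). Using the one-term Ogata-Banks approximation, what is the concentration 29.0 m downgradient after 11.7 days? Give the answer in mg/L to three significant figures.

For a continuous step input, C/C₀ ≈ ½·erfc((x−vt)/(2√(Dt))).
vt = 2.37 × 11.7 = 27.729 m and 2√(Dt) = 2√(0.911 × 11.7) = 6.530 m.
Argument (x−vt)/(2√(Dt)) = (29.0 − 27.729)/6.530 = 0.1946; ½·erfc(0.1946) = 0.3916.
C = 271 × 0.3916 = 106 mg/L.

106 mg/L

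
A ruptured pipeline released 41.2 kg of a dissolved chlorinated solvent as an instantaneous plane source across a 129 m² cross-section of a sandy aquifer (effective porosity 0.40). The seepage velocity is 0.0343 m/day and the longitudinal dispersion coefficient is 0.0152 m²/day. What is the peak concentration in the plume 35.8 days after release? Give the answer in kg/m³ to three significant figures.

The peak of an instantaneous 1D plume sits at x = vt; there the Gaussian factor is 1 and C_max = M/(n_e·A·√(4πDt)), where n_e·A is the pore area the mass is dissolved in.
√(4πDt) = √(4π × 0.0152 × 35.8) = 2.615 m, so C_max = 41.2/(0.40 × 129 × 2.615) = 0.305 kg/m³.

0.305 kg/m³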